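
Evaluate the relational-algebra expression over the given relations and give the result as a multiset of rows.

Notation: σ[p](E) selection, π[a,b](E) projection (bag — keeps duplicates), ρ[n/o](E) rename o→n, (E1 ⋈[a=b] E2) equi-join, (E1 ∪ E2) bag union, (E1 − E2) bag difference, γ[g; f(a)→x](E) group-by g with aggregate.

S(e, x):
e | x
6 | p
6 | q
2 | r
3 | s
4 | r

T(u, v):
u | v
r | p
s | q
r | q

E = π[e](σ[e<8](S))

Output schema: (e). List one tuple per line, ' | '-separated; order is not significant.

Subexpression sizes:
  S → 5
  σ[e<8](S) → 5
  π[e](σ[e<8](S)) → 5

== RESULT ==
e
2
3
4
6
6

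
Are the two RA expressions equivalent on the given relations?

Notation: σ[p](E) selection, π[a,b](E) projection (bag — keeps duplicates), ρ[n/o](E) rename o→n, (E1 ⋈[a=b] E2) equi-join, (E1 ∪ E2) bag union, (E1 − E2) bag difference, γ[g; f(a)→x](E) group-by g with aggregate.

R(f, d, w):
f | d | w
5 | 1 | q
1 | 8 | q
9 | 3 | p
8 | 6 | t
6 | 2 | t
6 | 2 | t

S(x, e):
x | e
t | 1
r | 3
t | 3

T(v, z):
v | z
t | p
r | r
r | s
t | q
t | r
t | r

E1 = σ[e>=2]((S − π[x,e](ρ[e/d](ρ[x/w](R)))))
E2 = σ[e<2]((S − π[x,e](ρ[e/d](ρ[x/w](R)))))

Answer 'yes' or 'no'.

E1 row counts bottom-up:
  S → 3
  R → 6
  ρ[x/w](R) → 6
  ρ[e/d](ρ[x/w](R)) → 6
  π[x,e](ρ[e/d](ρ[x/w](R))) → 6
  (S − π[x,e](ρ[e/d](ρ[x/w](R)))) → 3
  σ[e>=2]((S − π[x,e](ρ[e/d](ρ[x/w](R))))) → 2
E2 row counts bottom-up:
  S → 3
  R → 6
  ρ[x/w](R) → 6
  ρ[e/d](ρ[x/w](R)) → 6
  π[x,e](ρ[e/d](ρ[x/w](R))) → 6
  (S − π[x,e](ρ[e/d](ρ[x/w](R)))) → 3
  σ[e<2]((S − π[x,e](ρ[e/d](ρ[x/w](R))))) → 1

E1 result:
x | e
r | 3
t | 3
E2 result:
x | e
t | 1
Witness: ('t', 3) appears 1× in E1 but 0× in E2.

no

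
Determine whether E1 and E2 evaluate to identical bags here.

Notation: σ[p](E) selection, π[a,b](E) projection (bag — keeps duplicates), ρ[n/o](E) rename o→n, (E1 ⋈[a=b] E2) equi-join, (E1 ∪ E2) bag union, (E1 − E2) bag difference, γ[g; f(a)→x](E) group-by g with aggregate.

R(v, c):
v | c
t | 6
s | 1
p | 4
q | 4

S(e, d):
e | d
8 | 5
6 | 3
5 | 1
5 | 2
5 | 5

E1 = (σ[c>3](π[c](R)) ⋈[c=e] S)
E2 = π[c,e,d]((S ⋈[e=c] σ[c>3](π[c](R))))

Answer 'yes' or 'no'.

E1 per-node cardinality:
  R → 4
  π[c](R) → 4
  σ[c>3](π[c](R)) → 3
  S → 5
  (σ[c>3](π[c](R)) ⋈[c=e] S) → 1
E2 per-node cardinality:
  S → 5
  R → 4
  π[c](R) → 4
  σ[c>3](π[c](R)) → 3
  (S ⋈[e=c] σ[c>3](π[c](R))) → 1
  π[c,e,d]((S ⋈[e=c] σ[c>3](π[c](R)))) → 1

E1 and E2 produce the same multiset:
c | e | d
6 | 6 | 3

yes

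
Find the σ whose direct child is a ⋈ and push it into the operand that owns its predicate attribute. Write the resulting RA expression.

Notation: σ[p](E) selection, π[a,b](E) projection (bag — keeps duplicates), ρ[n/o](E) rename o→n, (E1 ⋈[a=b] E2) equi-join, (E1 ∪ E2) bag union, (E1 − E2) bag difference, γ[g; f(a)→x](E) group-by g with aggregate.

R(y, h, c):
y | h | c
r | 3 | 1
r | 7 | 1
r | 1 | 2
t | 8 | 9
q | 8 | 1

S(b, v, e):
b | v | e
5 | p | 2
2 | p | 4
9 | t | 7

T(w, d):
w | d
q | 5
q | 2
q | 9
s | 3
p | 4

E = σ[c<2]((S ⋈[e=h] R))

σ filters on c, owned by the right side.
E' = (S ⋈[e=h] σ[c<2](R))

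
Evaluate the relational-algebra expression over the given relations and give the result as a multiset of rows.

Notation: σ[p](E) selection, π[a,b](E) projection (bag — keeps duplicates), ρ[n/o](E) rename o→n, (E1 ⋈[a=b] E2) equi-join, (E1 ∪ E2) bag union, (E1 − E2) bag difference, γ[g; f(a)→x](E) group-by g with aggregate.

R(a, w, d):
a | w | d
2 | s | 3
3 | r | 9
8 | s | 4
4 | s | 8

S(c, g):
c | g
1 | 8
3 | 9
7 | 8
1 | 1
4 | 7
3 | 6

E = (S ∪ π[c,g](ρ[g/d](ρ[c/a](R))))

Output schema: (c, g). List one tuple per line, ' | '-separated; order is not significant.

Per-node cardinality:
  S → 6
  R → 4
  ρ[c/a](R) → 4
  ρ[g/d](ρ[c/a](R)) → 4
  π[c,g](ρ[g/d](ρ[c/a](R))) → 4
  (S ∪ π[c,g](ρ[g/d](ρ[c/a](R)))) → 10

== RESULT ==
c | g
1 | 1
1 | 8
2 | 3
3 | 6
3 | 9
3 | 9
4 | 7
4 | 8
7 | 8
8 | 4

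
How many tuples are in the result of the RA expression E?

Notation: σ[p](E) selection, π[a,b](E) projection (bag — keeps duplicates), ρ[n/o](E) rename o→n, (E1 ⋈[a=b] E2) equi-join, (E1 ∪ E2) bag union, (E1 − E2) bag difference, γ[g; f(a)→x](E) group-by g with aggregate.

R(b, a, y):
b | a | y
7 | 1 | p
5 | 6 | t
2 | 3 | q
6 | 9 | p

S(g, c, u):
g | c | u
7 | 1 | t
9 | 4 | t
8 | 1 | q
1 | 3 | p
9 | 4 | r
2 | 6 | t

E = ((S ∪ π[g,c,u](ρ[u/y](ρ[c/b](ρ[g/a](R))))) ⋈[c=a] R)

Stepwise |·|:
  S → 6
  R → 4
  ρ[g/a](R) → 4
  ρ[c/b](ρ[g/a](R)) → 4
  ρ[u/y](ρ[c/b](ρ[g/a](R))) → 4
  π[g,c,u](ρ[u/y](ρ[c/b](ρ[g/a](R)))) → 4
  (S ∪ π[g,c,u](ρ[u/y](ρ[c/b](ρ[g/a](R))))) → 10
  R → 4
  ((S ∪ π[g,c,u](ρ[u/y](ρ[c/b](ρ[g/a](R))))) ⋈[c=a] R) → 5

|E| = 5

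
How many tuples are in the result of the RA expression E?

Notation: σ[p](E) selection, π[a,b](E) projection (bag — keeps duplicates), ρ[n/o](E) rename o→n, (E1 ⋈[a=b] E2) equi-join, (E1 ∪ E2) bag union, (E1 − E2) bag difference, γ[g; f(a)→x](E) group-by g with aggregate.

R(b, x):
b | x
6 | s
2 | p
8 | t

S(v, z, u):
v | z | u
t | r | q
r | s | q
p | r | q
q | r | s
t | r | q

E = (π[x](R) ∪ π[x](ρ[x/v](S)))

Per-node cardinality:
  R → 3
  π[x](R) → 3
  S → 5
  ρ[x/v](S) → 5
  π[x](ρ[x/v](S)) → 5
  (π[x](R) ∪ π[x](ρ[x/v](S))) → 8

|E| = 8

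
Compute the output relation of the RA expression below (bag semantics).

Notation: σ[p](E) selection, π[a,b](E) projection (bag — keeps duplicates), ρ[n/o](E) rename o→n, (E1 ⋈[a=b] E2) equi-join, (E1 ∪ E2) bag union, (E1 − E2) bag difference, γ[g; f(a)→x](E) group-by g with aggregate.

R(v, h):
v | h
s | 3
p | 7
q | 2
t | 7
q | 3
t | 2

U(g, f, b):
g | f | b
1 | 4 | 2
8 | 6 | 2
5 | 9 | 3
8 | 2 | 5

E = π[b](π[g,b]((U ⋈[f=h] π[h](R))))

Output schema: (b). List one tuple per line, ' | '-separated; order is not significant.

Per-node cardinality:
  U → 4
  R → 6
  π[h](R) → 6
  (U ⋈[f=h] π[h](R)) → 2
  π[g,b]((U ⋈[f=h] π[h](R))) → 2
  π[b](π[g,b]((U ⋈[f=h] π[h](R)))) → 2

== RESULT ==
b
5
5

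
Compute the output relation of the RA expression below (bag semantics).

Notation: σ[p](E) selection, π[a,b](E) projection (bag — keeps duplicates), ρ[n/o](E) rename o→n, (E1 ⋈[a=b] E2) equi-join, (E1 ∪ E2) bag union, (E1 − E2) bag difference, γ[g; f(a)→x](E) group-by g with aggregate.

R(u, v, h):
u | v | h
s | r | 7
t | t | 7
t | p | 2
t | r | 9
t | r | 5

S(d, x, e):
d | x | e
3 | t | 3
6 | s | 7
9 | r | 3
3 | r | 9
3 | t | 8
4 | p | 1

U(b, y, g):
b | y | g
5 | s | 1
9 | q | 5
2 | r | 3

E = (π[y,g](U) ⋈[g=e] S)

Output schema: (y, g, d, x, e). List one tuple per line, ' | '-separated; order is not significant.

Subexpression sizes:
  U → 3
  π[y,g](U) → 3
  S → 6
  (π[y,g](U) ⋈[g=e] S) → 3

== RESULT ==
y | g | d | x | e
r | 3 | 3 | t | 3
r | 3 | 9 | r | 3
s | 1 | 4 | p | 1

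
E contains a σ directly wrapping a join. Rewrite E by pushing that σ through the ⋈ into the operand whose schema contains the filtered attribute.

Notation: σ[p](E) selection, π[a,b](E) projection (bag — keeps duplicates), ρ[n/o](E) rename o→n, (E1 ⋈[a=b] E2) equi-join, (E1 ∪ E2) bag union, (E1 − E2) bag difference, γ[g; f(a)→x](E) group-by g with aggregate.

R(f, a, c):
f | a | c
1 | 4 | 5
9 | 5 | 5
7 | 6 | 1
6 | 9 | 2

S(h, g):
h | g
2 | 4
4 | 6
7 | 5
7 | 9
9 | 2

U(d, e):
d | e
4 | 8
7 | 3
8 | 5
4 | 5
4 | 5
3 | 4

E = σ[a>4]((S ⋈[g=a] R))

σ filters on a, owned by the right side.
E' = (S ⋈[g=a] σ[a>4](R))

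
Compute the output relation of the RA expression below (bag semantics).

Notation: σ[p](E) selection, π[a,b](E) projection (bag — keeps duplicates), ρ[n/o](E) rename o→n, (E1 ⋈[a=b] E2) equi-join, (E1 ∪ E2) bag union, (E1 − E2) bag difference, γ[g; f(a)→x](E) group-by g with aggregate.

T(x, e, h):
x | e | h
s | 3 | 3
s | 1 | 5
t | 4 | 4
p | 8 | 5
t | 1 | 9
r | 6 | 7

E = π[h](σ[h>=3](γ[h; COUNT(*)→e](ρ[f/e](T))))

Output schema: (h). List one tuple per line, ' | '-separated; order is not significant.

Stepwise |·|:
  T → 6
  ρ[f/e](T) → 6
  γ[h; COUNT(*)→e](ρ[f/e](T)) → 5
  σ[h>=3](γ[h; COUNT(*)→e](ρ[f/e](T))) → 5
  π[h](σ[h>=3](γ[h; COUNT(*)→e](ρ[f/e](T)))) → 5

== RESULT ==
h
3
4
5
7
9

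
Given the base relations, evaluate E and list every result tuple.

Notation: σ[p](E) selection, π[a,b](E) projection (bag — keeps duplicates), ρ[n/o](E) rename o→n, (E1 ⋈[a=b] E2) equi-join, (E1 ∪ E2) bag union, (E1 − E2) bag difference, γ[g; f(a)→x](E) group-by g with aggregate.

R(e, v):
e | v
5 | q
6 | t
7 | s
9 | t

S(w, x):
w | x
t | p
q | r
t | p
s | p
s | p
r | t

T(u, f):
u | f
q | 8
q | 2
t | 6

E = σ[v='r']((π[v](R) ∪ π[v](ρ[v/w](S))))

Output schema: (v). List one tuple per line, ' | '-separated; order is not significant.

Subexpression sizes:
  R → 4
  π[v](R) → 4
  S → 6
  ρ[v/w](S) → 6
  π[v](ρ[v/w](S)) → 6
  (π[v](R) ∪ π[v](ρ[v/w](S))) → 10
  σ[v='r']((π[v](R) ∪ π[v](ρ[v/w](S)))) → 1

== RESULT ==
v
r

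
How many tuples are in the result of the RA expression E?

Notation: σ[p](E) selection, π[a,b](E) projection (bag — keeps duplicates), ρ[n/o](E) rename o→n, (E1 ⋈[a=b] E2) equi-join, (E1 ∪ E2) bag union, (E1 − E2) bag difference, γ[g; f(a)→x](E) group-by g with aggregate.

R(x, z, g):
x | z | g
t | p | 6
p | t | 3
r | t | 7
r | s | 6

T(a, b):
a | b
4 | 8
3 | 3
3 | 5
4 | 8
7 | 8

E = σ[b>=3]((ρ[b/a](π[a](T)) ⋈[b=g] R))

Stepwise |·|:
  T → 5
  π[a](T) → 5
  ρ[b/a](π[a](T)) → 5
  R → 4
  (ρ[b/a](π[a](T)) ⋈[b=g] R) → 3
  σ[b>=3]((ρ[b/a](π[a](T)) ⋈[b=g] R)) → 3

|E| = 3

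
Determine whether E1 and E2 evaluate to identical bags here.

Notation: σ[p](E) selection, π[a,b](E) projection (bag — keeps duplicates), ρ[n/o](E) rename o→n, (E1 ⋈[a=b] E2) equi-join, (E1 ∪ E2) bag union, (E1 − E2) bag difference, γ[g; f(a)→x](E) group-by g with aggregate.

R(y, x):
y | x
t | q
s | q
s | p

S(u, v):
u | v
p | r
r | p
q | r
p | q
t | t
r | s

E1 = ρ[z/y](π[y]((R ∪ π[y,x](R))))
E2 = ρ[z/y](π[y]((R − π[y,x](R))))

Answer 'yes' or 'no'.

E1 stepwise |·|:
  R → 3
  R → 3
  π[y,x](R) → 3
  (R ∪ π[y,x](R)) → 6
  π[y]((R ∪ π[y,x](R))) → 6
  ρ[z/y](π[y]((R ∪ π[y,x](R)))) → 6
E2 stepwise |·|:
  R → 3
  R → 3
  π[y,x](R) → 3
  (R − π[y,x](R)) → 0
  π[y]((R − π[y,x](R))) → 0
  ρ[z/y](π[y]((R − π[y,x](R)))) → 0

E1 result:
z
s
s
s
s
t
t
E2 result:
z
(0 rows)
Witness: ('t',) appears 2× in E1 but 0× in E2.

no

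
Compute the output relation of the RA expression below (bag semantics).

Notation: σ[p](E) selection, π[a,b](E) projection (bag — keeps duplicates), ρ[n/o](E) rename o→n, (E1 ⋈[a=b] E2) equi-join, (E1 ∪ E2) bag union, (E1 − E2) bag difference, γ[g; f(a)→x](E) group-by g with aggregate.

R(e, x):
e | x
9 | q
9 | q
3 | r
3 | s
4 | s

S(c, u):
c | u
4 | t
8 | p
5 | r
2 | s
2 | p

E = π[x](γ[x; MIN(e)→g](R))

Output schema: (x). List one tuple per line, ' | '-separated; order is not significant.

Stepwise |·|:
  R → 5
  γ[x; MIN(e)→g](R) → 3
  π[x](γ[x; MIN(e)→g](R)) → 3

== RESULT ==
x
q
r
s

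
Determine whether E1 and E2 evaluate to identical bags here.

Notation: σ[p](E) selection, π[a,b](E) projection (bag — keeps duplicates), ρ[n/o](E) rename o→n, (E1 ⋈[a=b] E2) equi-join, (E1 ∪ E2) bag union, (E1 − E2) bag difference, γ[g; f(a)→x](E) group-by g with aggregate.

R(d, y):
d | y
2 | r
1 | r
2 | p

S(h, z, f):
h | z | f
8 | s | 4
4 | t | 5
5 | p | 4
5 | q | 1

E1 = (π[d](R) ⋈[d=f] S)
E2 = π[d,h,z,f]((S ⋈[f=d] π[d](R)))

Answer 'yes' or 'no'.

E1 row counts bottom-up:
  R → 3
  π[d](R) → 3
  S → 4
  (π[d](R) ⋈[d=f] S) → 1
E2 row counts bottom-up:
  S → 4
  R → 3
  π[d](R) → 3
  (S ⋈[f=d] π[d](R)) → 1
  π[d,h,z,f]((S ⋈[f=d] π[d](R))) → 1

E1 and E2 produce the same multiset:
d | h | z | f
1 | 5 | q | 1

yes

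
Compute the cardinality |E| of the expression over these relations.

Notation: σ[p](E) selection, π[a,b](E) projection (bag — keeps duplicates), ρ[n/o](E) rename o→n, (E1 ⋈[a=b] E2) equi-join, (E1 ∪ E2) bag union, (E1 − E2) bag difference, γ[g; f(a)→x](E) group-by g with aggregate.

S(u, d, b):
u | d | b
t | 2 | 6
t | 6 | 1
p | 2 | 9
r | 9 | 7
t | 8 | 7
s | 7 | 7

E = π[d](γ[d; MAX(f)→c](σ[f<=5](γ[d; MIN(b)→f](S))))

Subexpression sizes:
  S → 6
  γ[d; MIN(b)→f](S) → 5
  σ[f<=5](γ[d; MIN(b)→f](S)) → 1
  γ[d; MAX(f)→c](σ[f<=5](γ[d; MIN(b)→f](S))) → 1
  π[d](γ[d; MAX(f)→c](σ[f<=5](γ[d; MIN(b)→f](S)))) → 1

|E| = 1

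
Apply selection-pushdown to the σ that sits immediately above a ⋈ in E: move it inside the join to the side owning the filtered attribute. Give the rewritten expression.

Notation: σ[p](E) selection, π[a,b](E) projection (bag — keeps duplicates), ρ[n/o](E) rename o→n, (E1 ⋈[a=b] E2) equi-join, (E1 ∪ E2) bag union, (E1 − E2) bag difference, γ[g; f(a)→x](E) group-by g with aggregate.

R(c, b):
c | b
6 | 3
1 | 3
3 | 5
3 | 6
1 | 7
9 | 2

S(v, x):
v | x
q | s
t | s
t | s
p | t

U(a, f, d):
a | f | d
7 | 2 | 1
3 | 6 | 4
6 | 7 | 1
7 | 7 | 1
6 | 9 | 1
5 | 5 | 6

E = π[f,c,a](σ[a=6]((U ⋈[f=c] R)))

σ filters on a, owned by the left side.
E' = π[f,c,a]((σ[a=6](U) ⋈[f=c] R))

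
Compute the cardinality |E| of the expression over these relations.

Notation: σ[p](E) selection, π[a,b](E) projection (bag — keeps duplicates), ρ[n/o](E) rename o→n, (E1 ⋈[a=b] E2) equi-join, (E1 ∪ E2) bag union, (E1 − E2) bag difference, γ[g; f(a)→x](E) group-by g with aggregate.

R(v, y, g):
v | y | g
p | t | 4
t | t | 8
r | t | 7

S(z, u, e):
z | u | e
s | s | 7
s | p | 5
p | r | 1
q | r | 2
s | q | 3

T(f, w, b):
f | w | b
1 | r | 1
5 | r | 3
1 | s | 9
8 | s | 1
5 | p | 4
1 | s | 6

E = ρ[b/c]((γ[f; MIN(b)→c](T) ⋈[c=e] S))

Row counts bottom-up:
  T → 6
  γ[f; MIN(b)→c](T) → 3
  S → 5
  (γ[f; MIN(b)→c](T) ⋈[c=e] S) → 3
  ρ[b/c]((γ[f; MIN(b)→c](T) ⋈[c=e] S)) → 3

|E| = 3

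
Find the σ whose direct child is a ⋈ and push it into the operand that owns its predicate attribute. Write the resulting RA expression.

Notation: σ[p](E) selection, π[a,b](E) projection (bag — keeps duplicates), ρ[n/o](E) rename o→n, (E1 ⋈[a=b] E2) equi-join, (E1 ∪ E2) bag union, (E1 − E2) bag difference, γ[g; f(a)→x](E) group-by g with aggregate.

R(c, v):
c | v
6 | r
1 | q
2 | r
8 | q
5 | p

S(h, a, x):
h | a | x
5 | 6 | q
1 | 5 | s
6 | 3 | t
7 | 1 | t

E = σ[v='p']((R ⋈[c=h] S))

σ filters on v, owned by the left side.
E' = (σ[v='p'](R) ⋈[c=h] S)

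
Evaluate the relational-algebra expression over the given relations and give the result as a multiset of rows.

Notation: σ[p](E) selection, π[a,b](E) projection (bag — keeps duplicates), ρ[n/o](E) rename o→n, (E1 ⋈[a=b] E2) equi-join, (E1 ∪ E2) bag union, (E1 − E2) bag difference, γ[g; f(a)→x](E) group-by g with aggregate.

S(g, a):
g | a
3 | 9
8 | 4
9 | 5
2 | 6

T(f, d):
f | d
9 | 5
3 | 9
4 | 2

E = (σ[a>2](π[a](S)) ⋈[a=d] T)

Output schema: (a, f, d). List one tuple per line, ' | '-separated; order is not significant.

Row counts bottom-up:
  S → 4
  π[a](S) → 4
  σ[a>2](π[a](S)) → 4
  T → 3
  (σ[a>2](π[a](S)) ⋈[a=d] T) → 2

== RESULT ==
a | f | d
5 | 9 | 5
9 | 3 | 9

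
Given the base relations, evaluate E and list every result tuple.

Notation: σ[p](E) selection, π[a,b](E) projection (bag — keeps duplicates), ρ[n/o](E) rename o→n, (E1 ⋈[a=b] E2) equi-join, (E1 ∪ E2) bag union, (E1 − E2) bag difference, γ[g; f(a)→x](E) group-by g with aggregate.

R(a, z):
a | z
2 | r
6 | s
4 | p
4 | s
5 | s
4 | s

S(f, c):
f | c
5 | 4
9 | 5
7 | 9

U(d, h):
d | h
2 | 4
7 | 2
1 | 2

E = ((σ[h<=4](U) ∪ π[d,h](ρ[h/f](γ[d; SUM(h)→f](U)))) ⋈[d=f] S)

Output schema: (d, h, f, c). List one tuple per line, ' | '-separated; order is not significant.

Stepwise |·|:
  U → 3
  σ[h<=4](U) → 3
  U → 3
  γ[d; SUM(h)→f](U) → 3
  ρ[h/f](γ[d; SUM(h)→f](U)) → 3
  π[d,h](ρ[h/f](γ[d; SUM(h)→f](U))) → 3
  (σ[h<=4](U) ∪ π[d,h](ρ[h/f](γ[d; SUM(h)→f](U)))) → 6
  S → 3
  ((σ[h<=4](U) ∪ π[d,h](ρ[h/f](γ[d; SUM(h)→f](U)))) ⋈[d=f] S) → 2

== RESULT ==
d | h | f | c
7 | 2 | 7 | 9
7 | 2 | 7 | 9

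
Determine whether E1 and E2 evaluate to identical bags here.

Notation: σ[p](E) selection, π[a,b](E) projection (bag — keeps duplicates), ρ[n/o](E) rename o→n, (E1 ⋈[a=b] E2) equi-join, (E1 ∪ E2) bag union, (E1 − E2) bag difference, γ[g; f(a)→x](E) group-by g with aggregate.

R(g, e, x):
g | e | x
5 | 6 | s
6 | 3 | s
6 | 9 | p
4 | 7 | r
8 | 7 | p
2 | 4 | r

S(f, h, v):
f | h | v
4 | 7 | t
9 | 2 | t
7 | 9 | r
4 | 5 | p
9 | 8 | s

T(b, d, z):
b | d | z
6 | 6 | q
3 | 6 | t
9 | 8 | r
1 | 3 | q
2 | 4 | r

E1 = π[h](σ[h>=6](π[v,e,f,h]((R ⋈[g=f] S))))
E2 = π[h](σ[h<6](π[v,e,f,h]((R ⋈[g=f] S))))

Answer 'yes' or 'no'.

E1 row counts bottom-up:
  R → 6
  S → 5
  (R ⋈[g=f] S) → 2
  π[v,e,f,h]((R ⋈[g=f] S)) → 2
  σ[h>=6](π[v,e,f,h]((R ⋈[g=f] S))) → 1
  π[h](σ[h>=6](π[v,e,f,h]((R ⋈[g=f] S)))) → 1
E2 row counts bottom-up:
  R → 6
  S → 5
  (R ⋈[g=f] S) → 2
  π[v,e,f,h]((R ⋈[g=f] S)) → 2
  σ[h<6](π[v,e,f,h]((R ⋈[g=f] S))) → 1
  π[h](σ[h<6](π[v,e,f,h]((R ⋈[g=f] S)))) → 1

E1 result:
h
7
E2 result:
h
5
Witness: (7,) appears 1× in E1 but 0× in E2.

no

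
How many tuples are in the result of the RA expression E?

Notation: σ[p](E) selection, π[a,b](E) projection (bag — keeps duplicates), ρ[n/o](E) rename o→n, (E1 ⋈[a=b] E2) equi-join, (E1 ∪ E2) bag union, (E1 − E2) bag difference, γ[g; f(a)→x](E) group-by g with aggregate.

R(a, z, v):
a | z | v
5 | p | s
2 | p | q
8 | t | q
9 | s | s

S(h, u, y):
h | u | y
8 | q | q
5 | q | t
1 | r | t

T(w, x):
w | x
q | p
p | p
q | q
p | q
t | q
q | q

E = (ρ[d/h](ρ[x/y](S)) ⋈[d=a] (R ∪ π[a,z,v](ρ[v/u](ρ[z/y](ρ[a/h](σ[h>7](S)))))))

Per-node cardinality:
  S → 3
  ρ[x/y](S) → 3
  ρ[d/h](ρ[x/y](S)) → 3
  R → 4
  S → 3
  σ[h>7](S) → 1
  ρ[a/h](σ[h>7](S)) → 1
  ρ[z/y](ρ[a/h](σ[h>7](S))) → 1
  ρ[v/u](ρ[z/y](ρ[a/h](σ[h>7](S)))) → 1
  π[a,z,v](ρ[v/u](ρ[z/y](ρ[a/h](σ[h>7](S))))) → 1
  (R ∪ π[a,z,v](ρ[v/u](ρ[z/y](ρ[a/h](σ[h>7](S)))))) → 5
  (ρ[d/h](ρ[x/y](S)) ⋈[d=a] (R ∪ π[a,z,v](ρ[v/u](ρ[z/y](ρ[a/h](σ[h>7](S))))))) → 3

|E| = 3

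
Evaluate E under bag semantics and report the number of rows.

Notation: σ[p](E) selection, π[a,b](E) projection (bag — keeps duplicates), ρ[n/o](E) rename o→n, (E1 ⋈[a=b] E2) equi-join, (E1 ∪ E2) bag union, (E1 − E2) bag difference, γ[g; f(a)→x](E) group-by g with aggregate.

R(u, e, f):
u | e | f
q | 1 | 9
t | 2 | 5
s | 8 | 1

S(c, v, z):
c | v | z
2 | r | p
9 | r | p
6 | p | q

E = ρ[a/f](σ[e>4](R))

Subexpression sizes:
  R → 3
  σ[e>4](R) → 1
  ρ[a/f](σ[e>4](R)) → 1

|E| = 1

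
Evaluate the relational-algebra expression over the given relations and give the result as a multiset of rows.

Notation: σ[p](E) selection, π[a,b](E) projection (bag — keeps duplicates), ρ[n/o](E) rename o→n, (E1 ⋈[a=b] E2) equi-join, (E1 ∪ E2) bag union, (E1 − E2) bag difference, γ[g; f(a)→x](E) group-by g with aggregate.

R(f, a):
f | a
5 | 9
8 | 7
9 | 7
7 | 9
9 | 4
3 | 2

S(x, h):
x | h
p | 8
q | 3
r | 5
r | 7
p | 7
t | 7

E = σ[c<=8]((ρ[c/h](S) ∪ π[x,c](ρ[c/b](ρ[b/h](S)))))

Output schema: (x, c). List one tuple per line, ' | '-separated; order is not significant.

Row counts bottom-up:
  S → 6
  ρ[c/h](S) → 6
  S → 6
  ρ[b/h](S) → 6
  ρ[c/b](ρ[b/h](S)) → 6
  π[x,c](ρ[c/b](ρ[b/h](S))) → 6
  (ρ[c/h](S) ∪ π[x,c](ρ[c/b](ρ[b/h](S)))) → 12
  σ[c<=8]((ρ[c/h](S) ∪ π[x,c](ρ[c/b](ρ[b/h](S))))) → 12

== RESULT ==
x | c
p | 7
p | 7
p | 8
p | 8
q | 3
q | 3
r | 5
r | 5
r | 7
r | 7
t | 7
t | 7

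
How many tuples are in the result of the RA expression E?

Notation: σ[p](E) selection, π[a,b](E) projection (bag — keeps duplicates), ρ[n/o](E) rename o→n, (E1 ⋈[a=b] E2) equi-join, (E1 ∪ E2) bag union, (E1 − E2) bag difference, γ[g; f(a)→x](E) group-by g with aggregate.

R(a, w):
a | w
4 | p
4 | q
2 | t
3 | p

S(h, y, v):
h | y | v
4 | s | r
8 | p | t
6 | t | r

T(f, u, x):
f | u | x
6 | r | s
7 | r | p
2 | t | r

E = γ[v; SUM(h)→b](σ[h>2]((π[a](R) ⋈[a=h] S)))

Subexpression sizes:
  R → 4
  π[a](R) → 4
  S → 3
  (π[a](R) ⋈[a=h] S) → 2
  σ[h>2]((π[a](R) ⋈[a=h] S)) → 2
  γ[v; SUM(h)→b](σ[h>2]((π[a](R) ⋈[a=h] S))) → 1

|E| = 1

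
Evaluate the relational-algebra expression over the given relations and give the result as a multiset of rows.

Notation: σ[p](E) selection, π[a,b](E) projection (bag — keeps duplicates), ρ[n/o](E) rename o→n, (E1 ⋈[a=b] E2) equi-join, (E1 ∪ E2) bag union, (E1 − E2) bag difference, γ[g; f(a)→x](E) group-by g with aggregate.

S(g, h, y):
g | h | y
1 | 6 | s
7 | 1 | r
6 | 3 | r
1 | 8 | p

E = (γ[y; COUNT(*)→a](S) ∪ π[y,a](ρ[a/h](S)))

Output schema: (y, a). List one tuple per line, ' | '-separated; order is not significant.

Stepwise |·|:
  S → 4
  γ[y; COUNT(*)→a](S) → 3
  S → 4
  ρ[a/h](S) → 4
  π[y,a](ρ[a/h](S)) → 4
  (γ[y; COUNT(*)→a](S) ∪ π[y,a](ρ[a/h](S))) → 7

== RESULT ==
y | a
p | 1
p | 8
r | 1
r | 2
r | 3
s | 1
s | 6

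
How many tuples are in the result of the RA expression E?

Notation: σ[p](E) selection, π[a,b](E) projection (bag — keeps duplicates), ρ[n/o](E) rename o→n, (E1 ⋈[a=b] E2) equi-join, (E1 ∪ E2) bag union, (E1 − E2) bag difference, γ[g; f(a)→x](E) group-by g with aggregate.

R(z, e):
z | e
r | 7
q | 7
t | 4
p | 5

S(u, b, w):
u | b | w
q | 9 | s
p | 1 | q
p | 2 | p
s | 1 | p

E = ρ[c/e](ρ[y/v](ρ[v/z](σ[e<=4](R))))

Stepwise |·|:
  R → 4
  σ[e<=4](R) → 1
  ρ[v/z](σ[e<=4](R)) → 1
  ρ[y/v](ρ[v/z](σ[e<=4](R))) → 1
  ρ[c/e](ρ[y/v](ρ[v/z](σ[e<=4](R)))) → 1

|E| = 1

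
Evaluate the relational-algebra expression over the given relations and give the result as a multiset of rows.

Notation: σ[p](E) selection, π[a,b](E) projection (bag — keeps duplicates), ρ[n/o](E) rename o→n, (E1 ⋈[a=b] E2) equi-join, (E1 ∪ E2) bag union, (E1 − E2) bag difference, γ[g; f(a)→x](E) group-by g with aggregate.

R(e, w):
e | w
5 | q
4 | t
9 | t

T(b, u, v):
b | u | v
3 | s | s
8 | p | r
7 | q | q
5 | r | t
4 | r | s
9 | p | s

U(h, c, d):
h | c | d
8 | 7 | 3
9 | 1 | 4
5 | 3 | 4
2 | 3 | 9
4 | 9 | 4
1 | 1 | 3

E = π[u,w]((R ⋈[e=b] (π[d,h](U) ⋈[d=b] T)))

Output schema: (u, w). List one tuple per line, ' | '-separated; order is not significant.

Subexpression sizes:
  R → 3
  U → 6
  π[d,h](U) → 6
  T → 6
  (π[d,h](U) ⋈[d=b] T) → 6
  (R ⋈[e=b] (π[d,h](U) ⋈[d=b] T)) → 4
  π[u,w]((R ⋈[e=b] (π[d,h](U) ⋈[d=b] T))) → 4

== RESULT ==
u | w
p | t
r | t
r | t
r | t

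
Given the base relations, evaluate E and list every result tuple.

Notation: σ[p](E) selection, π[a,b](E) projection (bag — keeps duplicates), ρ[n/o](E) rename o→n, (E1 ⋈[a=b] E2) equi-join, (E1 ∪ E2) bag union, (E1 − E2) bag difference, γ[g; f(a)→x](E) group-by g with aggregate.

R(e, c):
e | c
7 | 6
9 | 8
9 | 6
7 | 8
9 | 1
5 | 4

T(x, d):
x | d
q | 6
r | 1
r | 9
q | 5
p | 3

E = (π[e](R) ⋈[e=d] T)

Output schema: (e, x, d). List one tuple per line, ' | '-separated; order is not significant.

Stepwise |·|:
  R → 6
  π[e](R) → 6
  T → 5
  (π[e](R) ⋈[e=d] T) → 4

== RESULT ==
e | x | d
5 | q | 5
9 | r | 9
9 | r | 9
9 | r | 9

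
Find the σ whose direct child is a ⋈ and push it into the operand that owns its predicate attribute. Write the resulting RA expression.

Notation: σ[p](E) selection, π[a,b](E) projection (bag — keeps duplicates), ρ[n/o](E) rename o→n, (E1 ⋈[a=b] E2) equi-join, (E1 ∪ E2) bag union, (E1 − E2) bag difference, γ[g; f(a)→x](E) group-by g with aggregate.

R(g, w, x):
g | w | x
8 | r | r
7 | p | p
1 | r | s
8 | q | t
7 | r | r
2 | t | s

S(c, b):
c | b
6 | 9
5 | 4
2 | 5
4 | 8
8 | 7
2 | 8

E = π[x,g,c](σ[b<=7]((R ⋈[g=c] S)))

σ filters on b, owned by the right side.
E' = π[x,g,c]((R ⋈[g=c] σ[b<=7](S)))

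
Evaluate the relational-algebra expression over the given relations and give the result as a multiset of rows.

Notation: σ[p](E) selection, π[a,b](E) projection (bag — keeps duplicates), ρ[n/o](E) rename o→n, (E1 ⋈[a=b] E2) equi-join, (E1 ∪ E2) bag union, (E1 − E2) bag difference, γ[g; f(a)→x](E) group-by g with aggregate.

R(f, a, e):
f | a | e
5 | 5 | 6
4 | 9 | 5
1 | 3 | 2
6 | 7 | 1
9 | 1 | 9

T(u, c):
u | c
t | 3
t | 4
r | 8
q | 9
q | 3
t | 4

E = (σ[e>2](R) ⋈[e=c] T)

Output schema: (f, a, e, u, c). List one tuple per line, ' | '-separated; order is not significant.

Stepwise |·|:
  R → 5
  σ[e>2](R) → 3
  T → 6
  (σ[e>2](R) ⋈[e=c] T) → 1

== RESULT ==
f | a | e | u | c
9 | 1 | 9 | q | 9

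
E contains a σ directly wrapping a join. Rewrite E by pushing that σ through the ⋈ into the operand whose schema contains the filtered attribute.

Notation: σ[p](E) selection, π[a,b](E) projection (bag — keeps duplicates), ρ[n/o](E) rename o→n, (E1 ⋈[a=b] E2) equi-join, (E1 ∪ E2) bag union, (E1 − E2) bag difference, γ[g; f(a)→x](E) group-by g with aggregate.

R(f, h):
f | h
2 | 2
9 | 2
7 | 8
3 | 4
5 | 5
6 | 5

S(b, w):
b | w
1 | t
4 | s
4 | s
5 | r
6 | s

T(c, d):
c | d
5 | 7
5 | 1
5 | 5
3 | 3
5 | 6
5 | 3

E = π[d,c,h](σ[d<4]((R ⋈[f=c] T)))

σ filters on d, owned by the right side.
E' = π[d,c,h]((R ⋈[f=c] σ[d<4](T)))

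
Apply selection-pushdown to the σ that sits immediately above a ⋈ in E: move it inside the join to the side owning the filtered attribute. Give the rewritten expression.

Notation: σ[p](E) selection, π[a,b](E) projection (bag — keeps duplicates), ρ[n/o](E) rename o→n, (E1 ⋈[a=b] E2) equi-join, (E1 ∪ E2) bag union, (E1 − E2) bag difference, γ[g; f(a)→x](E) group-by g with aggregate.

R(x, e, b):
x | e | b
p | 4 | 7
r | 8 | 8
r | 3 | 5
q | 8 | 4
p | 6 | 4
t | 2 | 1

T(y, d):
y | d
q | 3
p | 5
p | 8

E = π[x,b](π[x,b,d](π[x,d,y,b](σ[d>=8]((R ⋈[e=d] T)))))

σ filters on d, owned by the right side.
E' = π[x,b](π[x,b,d](π[x,d,y,b]((R ⋈[e=d] σ[d>=8](T)))))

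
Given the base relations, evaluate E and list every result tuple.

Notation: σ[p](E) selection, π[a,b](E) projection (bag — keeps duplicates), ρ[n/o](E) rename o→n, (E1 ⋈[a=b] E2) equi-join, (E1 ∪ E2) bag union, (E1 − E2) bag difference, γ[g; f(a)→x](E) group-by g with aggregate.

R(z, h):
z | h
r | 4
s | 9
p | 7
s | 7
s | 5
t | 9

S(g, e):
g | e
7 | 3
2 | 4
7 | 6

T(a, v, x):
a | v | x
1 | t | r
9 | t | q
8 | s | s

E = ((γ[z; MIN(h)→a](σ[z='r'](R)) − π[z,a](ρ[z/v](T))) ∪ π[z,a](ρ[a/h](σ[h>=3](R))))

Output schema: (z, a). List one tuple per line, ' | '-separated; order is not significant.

Per-node cardinality:
  R → 6
  σ[z='r'](R) → 1
  γ[z; MIN(h)→a](σ[z='r'](R)) → 1
  T → 3
  ρ[z/v](T) → 3
  π[z,a](ρ[z/v](T)) → 3
  (γ[z; MIN(h)→a](σ[z='r'](R)) − π[z,a](ρ[z/v](T))) → 1
  R → 6
  σ[h>=3](R) → 6
  ρ[a/h](σ[h>=3](R)) → 6
  π[z,a](ρ[a/h](σ[h>=3](R))) → 6
  ((γ[z; MIN(h)→a](σ[z='r'](R)) − π[z,a](ρ[z/v](T))) ∪ π[z,a](ρ[a/h](σ[h>=3](R)))) → 7

== RESULT ==
z | a
p | 7
r | 4
r | 4
s | 5
s | 7
s | 9
t | 9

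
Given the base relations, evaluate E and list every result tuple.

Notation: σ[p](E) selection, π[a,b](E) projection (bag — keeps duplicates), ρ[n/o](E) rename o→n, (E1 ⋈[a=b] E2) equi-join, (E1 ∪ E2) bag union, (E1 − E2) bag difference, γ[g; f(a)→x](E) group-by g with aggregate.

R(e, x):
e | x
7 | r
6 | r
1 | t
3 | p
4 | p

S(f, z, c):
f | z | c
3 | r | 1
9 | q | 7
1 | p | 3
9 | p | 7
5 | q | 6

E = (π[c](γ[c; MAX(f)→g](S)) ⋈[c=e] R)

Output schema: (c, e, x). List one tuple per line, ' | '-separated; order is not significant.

Subexpression sizes:
  S → 5
  γ[c; MAX(f)→g](S) → 4
  π[c](γ[c; MAX(f)→g](S)) → 4
  R → 5
  (π[c](γ[c; MAX(f)→g](S)) ⋈[c=e] R) → 4

== RESULT ==
c | e | x
1 | 1 | t
3 | 3 | p
6 | 6 | r
7 | 7 | r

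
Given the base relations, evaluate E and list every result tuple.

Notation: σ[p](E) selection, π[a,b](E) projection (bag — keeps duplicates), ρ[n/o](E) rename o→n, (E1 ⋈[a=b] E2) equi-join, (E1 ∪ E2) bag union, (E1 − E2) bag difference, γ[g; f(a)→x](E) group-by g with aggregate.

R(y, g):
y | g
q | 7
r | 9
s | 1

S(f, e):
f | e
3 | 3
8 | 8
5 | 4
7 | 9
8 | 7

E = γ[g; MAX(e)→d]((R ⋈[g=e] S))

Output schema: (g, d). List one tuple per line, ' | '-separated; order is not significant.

Subexpression sizes:
  R → 3
  S → 5
  (R ⋈[g=e] S) → 2
  γ[g; MAX(e)→d]((R ⋈[g=e] S)) → 2

== RESULT ==
g | d
7 | 7
9 | 9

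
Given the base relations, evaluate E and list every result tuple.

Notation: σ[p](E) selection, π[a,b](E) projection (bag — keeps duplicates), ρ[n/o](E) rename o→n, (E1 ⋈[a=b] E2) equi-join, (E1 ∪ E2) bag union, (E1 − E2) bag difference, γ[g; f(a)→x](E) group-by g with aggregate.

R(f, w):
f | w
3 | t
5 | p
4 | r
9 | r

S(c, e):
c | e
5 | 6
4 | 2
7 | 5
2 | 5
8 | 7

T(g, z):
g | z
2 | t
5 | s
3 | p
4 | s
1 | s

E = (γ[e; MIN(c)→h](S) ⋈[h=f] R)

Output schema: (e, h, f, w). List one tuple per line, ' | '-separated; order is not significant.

Row counts bottom-up:
  S → 5
  γ[e; MIN(c)→h](S) → 4
  R → 4
  (γ[e; MIN(c)→h](S) ⋈[h=f] R) → 2

== RESULT ==
e | h | f | w
2 | 4 | 4 | r
6 | 5 | 5 | p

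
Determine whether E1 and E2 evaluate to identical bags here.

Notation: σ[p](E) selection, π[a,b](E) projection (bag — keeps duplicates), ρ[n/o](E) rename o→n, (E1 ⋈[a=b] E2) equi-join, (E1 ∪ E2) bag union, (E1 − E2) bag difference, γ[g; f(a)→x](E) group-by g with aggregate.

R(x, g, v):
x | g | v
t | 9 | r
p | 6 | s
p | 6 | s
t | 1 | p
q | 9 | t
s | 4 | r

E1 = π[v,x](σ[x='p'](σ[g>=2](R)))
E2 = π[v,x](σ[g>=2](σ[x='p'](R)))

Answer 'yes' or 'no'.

E1 subexpression sizes:
  R → 6
  σ[g>=2](R) → 5
  σ[x='p'](σ[g>=2](R)) → 2
  π[v,x](σ[x='p'](σ[g>=2](R))) → 2
E2 subexpression sizes:
  R → 6
  σ[x='p'](R) → 2
  σ[g>=2](σ[x='p'](R)) → 2
  π[v,x](σ[g>=2](σ[x='p'](R))) → 2

E1 and E2 produce the same multiset:
v | x
s | p
s | p

yes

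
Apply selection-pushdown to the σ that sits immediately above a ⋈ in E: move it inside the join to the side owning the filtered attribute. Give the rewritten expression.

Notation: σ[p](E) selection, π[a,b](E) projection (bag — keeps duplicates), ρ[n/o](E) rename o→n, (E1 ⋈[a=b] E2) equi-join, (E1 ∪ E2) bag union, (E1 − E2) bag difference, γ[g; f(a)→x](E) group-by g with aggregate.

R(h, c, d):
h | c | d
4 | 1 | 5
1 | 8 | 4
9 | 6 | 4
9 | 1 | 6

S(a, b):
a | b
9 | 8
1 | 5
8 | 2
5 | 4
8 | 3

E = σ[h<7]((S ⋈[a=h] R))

σ filters on h, owned by the right side.
E' = (S ⋈[a=h] σ[h<7](R))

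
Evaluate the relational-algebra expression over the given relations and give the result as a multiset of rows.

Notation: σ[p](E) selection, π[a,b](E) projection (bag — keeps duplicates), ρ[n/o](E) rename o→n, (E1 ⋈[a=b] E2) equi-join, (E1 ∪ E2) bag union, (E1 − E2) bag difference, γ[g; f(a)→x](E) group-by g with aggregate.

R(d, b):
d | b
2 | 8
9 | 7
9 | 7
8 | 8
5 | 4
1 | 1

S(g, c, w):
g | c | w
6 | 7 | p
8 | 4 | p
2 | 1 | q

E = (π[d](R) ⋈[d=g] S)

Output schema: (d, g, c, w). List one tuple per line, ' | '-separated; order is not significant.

Per-node cardinality:
  R → 6
  π[d](R) → 6
  S → 3
  (π[d](R) ⋈[d=g] S) → 2

== RESULT ==
d | g | c | w
2 | 2 | 1 | q
8 | 8 | 4 | p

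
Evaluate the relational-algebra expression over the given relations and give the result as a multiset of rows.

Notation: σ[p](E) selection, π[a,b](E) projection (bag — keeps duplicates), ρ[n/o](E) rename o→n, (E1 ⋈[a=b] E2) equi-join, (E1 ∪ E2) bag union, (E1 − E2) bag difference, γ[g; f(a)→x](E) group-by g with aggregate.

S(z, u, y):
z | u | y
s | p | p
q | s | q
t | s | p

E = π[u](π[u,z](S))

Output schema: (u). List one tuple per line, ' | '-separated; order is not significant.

Per-node cardinality:
  S → 3
  π[u,z](S) → 3
  π[u](π[u,z](S)) → 3

== RESULT ==
u
p
s
s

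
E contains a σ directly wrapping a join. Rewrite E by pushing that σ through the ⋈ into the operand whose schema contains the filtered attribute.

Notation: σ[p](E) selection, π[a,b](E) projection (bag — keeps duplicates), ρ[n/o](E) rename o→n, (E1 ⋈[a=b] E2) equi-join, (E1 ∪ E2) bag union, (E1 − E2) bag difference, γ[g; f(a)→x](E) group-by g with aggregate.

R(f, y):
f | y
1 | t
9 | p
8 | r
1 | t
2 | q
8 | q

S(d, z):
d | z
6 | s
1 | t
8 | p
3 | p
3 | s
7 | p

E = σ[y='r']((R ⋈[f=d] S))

σ filters on y, owned by the left side.
E' = (σ[y='r'](R) ⋈[f=d] S)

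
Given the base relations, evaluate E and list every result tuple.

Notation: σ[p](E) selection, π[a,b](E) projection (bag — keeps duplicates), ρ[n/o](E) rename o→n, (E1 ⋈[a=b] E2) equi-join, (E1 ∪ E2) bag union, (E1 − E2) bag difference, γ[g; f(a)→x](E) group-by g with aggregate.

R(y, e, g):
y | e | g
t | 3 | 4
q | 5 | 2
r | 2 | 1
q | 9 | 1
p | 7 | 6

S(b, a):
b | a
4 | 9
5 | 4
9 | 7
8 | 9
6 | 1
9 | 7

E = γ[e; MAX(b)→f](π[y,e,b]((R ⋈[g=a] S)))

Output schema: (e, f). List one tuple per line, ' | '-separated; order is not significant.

Per-node cardinality:
  R → 5
  S → 6
  (R ⋈[g=a] S) → 3
  π[y,e,b]((R ⋈[g=a] S)) → 3
  γ[e; MAX(b)→f](π[y,e,b]((R ⋈[g=a] S))) → 3

== RESULT ==
e | f
2 | 6
3 | 5
9 | 6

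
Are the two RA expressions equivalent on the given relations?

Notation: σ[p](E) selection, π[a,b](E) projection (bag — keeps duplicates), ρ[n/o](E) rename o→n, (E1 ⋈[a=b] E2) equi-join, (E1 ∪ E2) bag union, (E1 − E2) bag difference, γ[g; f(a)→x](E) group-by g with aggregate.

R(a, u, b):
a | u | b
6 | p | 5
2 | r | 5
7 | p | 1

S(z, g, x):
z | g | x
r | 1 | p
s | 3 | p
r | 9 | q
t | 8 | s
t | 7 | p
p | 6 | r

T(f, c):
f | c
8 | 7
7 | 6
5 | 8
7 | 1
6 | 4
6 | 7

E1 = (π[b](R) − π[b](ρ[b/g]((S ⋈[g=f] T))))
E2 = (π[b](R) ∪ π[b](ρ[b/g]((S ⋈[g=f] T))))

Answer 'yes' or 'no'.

E1 row counts bottom-up:
  R → 3
  π[b](R) → 3
  S → 6
  T → 6
  (S ⋈[g=f] T) → 5
  ρ[b/g]((S ⋈[g=f] T)) → 5
  π[b](ρ[b/g]((S ⋈[g=f] T))) → 5
  (π[b](R) − π[b](ρ[b/g]((S ⋈[g=f] T)))) → 3
E2 row counts bottom-up:
  R → 3
  π[b](R) → 3
  S → 6
  T → 6
  (S ⋈[g=f] T) → 5
  ρ[b/g]((S ⋈[g=f] T)) → 5
  π[b](ρ[b/g]((S ⋈[g=f] T))) → 5
  (π[b](R) ∪ π[b](ρ[b/g]((S ⋈[g=f] T)))) → 8

E1 result:
b
1
5
5
E2 result:
b
1
5
5
6
6
7
7
8
Witness: (6,) appears 0× in E1 but 2× in E2.

no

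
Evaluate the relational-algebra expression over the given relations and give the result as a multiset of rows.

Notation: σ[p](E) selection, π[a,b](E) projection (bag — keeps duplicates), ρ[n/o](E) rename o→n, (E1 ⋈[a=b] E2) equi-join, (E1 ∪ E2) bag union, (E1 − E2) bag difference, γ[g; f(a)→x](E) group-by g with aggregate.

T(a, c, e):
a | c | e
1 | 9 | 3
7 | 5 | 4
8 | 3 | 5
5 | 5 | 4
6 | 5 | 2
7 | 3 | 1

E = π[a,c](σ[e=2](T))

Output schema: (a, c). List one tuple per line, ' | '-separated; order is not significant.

Subexpression sizes:
  T → 6
  σ[e=2](T) → 1
  π[a,c](σ[e=2](T)) → 1

== RESULT ==
a | c
6 | 5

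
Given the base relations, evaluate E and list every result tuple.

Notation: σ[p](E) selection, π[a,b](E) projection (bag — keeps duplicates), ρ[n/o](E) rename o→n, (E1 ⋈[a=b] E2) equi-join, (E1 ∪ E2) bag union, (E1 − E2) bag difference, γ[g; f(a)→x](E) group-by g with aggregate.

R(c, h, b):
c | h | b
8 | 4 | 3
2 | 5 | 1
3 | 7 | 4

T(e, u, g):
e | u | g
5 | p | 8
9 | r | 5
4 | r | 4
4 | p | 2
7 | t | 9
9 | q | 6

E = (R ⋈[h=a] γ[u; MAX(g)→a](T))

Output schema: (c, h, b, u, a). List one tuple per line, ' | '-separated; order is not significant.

Subexpression sizes:
  R → 3
  T → 6
  γ[u; MAX(g)→a](T) → 4
  (R ⋈[h=a] γ[u; MAX(g)→a](T)) → 1

== RESULT ==
c | h | b | u | a
2 | 5 | 1 | r | 5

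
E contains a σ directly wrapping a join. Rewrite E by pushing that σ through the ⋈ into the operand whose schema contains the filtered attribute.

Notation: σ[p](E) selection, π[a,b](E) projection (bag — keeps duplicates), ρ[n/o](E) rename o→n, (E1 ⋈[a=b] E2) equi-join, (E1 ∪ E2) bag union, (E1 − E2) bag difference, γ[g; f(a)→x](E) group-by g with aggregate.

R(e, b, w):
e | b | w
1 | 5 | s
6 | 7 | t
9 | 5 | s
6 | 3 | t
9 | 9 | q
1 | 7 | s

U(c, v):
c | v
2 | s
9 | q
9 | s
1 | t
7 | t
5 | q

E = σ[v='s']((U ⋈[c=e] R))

σ filters on v, owned by the left side.
E' = (σ[v='s'](U) ⋈[c=e] R)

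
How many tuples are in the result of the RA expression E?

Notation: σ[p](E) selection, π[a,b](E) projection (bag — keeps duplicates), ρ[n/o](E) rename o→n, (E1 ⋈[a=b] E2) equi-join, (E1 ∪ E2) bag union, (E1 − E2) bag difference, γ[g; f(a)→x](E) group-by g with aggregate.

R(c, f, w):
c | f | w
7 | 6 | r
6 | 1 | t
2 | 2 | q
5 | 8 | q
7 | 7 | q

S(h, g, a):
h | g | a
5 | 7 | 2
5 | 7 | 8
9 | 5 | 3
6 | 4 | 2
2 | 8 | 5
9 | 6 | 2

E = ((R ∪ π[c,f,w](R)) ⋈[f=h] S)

Per-node cardinality:
  R → 5
  R → 5
  π[c,f,w](R) → 5
  (R ∪ π[c,f,w](R)) → 10
  S → 6
  ((R ∪ π[c,f,w](R)) ⋈[f=h] S) → 4

|E| = 4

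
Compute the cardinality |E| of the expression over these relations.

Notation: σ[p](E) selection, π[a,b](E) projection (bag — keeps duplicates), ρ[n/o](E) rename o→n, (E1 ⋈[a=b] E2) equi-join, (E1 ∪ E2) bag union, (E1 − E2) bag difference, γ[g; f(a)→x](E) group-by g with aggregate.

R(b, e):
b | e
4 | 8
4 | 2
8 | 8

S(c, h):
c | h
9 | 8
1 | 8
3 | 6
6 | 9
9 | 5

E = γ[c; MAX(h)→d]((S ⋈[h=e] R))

Row counts bottom-up:
  S → 5
  R → 3
  (S ⋈[h=e] R) → 4
  γ[c; MAX(h)→d]((S ⋈[h=e] R)) → 2

|E| = 2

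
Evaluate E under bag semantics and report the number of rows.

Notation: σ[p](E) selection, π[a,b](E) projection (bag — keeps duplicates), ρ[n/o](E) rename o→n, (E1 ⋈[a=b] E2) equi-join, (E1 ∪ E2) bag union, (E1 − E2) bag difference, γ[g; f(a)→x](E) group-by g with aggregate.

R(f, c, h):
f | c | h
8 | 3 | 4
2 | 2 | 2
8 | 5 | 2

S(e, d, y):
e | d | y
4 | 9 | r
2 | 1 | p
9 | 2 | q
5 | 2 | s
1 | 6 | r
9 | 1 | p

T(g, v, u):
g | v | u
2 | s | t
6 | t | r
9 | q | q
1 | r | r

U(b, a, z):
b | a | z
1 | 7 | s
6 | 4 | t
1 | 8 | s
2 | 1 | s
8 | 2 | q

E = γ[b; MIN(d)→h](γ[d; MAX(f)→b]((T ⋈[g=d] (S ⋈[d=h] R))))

Subexpression sizes:
  T → 4
  S → 6
  R → 3
  (S ⋈[d=h] R) → 4
  (T ⋈[g=d] (S ⋈[d=h] R)) → 4
  γ[d; MAX(f)→b]((T ⋈[g=d] (S ⋈[d=h] R))) → 1
  γ[b; MIN(d)→h](γ[d; MAX(f)→b]((T ⋈[g=d] (S ⋈[d=h] R)))) → 1

|E| = 1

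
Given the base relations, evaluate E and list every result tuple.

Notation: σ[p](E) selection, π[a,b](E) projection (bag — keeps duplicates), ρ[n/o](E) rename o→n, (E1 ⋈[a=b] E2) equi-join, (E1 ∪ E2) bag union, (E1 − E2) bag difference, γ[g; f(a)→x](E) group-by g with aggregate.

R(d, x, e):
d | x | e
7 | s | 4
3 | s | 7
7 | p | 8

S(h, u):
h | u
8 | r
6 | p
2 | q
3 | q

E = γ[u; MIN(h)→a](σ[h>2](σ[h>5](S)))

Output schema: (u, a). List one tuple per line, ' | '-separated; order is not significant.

Subexpression sizes:
  S → 4
  σ[h>5](S) → 2
  σ[h>2](σ[h>5](S)) → 2
  γ[u; MIN(h)→a](σ[h>2](σ[h>5](S))) → 2

== RESULT ==
u | a
p | 6
r | 8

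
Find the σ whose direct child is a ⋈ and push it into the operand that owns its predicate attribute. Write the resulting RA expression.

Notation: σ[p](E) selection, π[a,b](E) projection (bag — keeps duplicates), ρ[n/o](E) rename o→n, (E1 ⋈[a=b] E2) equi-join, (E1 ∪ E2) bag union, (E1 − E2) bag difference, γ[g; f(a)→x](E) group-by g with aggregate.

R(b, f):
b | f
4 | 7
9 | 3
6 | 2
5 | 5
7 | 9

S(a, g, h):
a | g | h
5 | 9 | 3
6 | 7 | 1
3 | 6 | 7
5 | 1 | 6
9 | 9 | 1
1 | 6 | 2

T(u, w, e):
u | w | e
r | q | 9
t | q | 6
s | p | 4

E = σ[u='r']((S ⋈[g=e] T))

σ filters on u, owned by the right side.
E' = (S ⋈[g=e] σ[u='r'](T))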